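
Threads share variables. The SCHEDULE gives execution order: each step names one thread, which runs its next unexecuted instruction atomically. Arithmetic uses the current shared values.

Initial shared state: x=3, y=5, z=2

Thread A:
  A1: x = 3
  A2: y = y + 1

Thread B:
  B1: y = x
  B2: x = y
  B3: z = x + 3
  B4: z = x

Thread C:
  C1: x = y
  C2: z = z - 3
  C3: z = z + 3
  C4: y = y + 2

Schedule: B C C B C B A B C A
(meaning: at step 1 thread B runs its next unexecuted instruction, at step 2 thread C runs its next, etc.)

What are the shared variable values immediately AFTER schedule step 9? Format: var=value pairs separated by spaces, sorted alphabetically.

Step 1: thread B executes B1 (y = x). Shared: x=3 y=3 z=2. PCs: A@0 B@1 C@0
Step 2: thread C executes C1 (x = y). Shared: x=3 y=3 z=2. PCs: A@0 B@1 C@1
Step 3: thread C executes C2 (z = z - 3). Shared: x=3 y=3 z=-1. PCs: A@0 B@1 C@2
Step 4: thread B executes B2 (x = y). Shared: x=3 y=3 z=-1. PCs: A@0 B@2 C@2
Step 5: thread C executes C3 (z = z + 3). Shared: x=3 y=3 z=2. PCs: A@0 B@2 C@3
Step 6: thread B executes B3 (z = x + 3). Shared: x=3 y=3 z=6. PCs: A@0 B@3 C@3
Step 7: thread A executes A1 (x = 3). Shared: x=3 y=3 z=6. PCs: A@1 B@3 C@3
Step 8: thread B executes B4 (z = x). Shared: x=3 y=3 z=3. PCs: A@1 B@4 C@3
Step 9: thread C executes C4 (y = y + 2). Shared: x=3 y=5 z=3. PCs: A@1 B@4 C@4

Answer: x=3 y=5 z=3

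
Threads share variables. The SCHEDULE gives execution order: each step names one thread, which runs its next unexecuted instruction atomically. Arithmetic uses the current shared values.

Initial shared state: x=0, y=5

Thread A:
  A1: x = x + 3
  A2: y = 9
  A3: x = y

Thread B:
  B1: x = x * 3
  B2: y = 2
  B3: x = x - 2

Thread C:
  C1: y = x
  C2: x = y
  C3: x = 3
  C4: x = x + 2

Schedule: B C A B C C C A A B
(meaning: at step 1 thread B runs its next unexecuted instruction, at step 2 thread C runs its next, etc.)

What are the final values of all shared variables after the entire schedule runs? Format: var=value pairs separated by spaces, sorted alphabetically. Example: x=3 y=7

Step 1: thread B executes B1 (x = x * 3). Shared: x=0 y=5. PCs: A@0 B@1 C@0
Step 2: thread C executes C1 (y = x). Shared: x=0 y=0. PCs: A@0 B@1 C@1
Step 3: thread A executes A1 (x = x + 3). Shared: x=3 y=0. PCs: A@1 B@1 C@1
Step 4: thread B executes B2 (y = 2). Shared: x=3 y=2. PCs: A@1 B@2 C@1
Step 5: thread C executes C2 (x = y). Shared: x=2 y=2. PCs: A@1 B@2 C@2
Step 6: thread C executes C3 (x = 3). Shared: x=3 y=2. PCs: A@1 B@2 C@3
Step 7: thread C executes C4 (x = x + 2). Shared: x=5 y=2. PCs: A@1 B@2 C@4
Step 8: thread A executes A2 (y = 9). Shared: x=5 y=9. PCs: A@2 B@2 C@4
Step 9: thread A executes A3 (x = y). Shared: x=9 y=9. PCs: A@3 B@2 C@4
Step 10: thread B executes B3 (x = x - 2). Shared: x=7 y=9. PCs: A@3 B@3 C@4

Answer: x=7 y=9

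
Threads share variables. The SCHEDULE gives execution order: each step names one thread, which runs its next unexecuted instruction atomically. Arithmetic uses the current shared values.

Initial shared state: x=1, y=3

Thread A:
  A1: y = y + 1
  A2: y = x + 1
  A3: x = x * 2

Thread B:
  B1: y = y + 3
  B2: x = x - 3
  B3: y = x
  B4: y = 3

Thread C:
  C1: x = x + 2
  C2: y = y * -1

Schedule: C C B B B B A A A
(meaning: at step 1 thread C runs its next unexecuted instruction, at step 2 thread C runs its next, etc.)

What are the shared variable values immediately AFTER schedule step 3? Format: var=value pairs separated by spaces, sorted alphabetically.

Answer: x=3 y=0

Derivation:
Step 1: thread C executes C1 (x = x + 2). Shared: x=3 y=3. PCs: A@0 B@0 C@1
Step 2: thread C executes C2 (y = y * -1). Shared: x=3 y=-3. PCs: A@0 B@0 C@2
Step 3: thread B executes B1 (y = y + 3). Shared: x=3 y=0. PCs: A@0 B@1 C@2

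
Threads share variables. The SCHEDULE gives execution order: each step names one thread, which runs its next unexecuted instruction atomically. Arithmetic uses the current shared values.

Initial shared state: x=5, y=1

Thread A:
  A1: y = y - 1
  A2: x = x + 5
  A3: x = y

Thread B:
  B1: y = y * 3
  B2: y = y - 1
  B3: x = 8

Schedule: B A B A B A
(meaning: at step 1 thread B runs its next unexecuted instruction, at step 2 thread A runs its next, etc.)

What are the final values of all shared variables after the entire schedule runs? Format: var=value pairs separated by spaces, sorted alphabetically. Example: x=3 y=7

Step 1: thread B executes B1 (y = y * 3). Shared: x=5 y=3. PCs: A@0 B@1
Step 2: thread A executes A1 (y = y - 1). Shared: x=5 y=2. PCs: A@1 B@1
Step 3: thread B executes B2 (y = y - 1). Shared: x=5 y=1. PCs: A@1 B@2
Step 4: thread A executes A2 (x = x + 5). Shared: x=10 y=1. PCs: A@2 B@2
Step 5: thread B executes B3 (x = 8). Shared: x=8 y=1. PCs: A@2 B@3
Step 6: thread A executes A3 (x = y). Shared: x=1 y=1. PCs: A@3 B@3

Answer: x=1 y=1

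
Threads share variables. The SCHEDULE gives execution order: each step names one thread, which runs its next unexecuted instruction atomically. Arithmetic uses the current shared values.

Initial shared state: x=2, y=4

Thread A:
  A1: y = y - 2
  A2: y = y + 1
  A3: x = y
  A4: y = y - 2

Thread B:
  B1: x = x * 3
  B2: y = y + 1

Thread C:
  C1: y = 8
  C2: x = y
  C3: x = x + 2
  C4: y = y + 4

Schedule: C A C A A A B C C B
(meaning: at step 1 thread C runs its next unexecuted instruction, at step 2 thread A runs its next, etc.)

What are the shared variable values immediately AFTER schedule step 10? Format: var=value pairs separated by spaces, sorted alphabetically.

Answer: x=23 y=10

Derivation:
Step 1: thread C executes C1 (y = 8). Shared: x=2 y=8. PCs: A@0 B@0 C@1
Step 2: thread A executes A1 (y = y - 2). Shared: x=2 y=6. PCs: A@1 B@0 C@1
Step 3: thread C executes C2 (x = y). Shared: x=6 y=6. PCs: A@1 B@0 C@2
Step 4: thread A executes A2 (y = y + 1). Shared: x=6 y=7. PCs: A@2 B@0 C@2
Step 5: thread A executes A3 (x = y). Shared: x=7 y=7. PCs: A@3 B@0 C@2
Step 6: thread A executes A4 (y = y - 2). Shared: x=7 y=5. PCs: A@4 B@0 C@2
Step 7: thread B executes B1 (x = x * 3). Shared: x=21 y=5. PCs: A@4 B@1 C@2
Step 8: thread C executes C3 (x = x + 2). Shared: x=23 y=5. PCs: A@4 B@1 C@3
Step 9: thread C executes C4 (y = y + 4). Shared: x=23 y=9. PCs: A@4 B@1 C@4
Step 10: thread B executes B2 (y = y + 1). Shared: x=23 y=10. PCs: A@4 B@2 C@4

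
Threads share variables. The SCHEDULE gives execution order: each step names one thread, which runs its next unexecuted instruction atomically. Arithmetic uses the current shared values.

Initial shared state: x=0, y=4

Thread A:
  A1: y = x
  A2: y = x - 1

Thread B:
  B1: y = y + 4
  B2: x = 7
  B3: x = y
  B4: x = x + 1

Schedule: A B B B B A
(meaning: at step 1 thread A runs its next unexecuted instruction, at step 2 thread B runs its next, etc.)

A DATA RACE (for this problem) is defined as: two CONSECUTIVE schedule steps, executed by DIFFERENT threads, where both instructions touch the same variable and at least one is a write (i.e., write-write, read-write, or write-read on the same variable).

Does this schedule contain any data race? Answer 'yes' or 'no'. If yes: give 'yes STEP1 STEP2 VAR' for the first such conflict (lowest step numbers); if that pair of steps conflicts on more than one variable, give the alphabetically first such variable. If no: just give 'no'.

Steps 1,2: A(y = x) vs B(y = y + 4). RACE on y (W-W).
Steps 2,3: same thread (B). No race.
Steps 3,4: same thread (B). No race.
Steps 4,5: same thread (B). No race.
Steps 5,6: B(x = x + 1) vs A(y = x - 1). RACE on x (W-R).
First conflict at steps 1,2.

Answer: yes 1 2 y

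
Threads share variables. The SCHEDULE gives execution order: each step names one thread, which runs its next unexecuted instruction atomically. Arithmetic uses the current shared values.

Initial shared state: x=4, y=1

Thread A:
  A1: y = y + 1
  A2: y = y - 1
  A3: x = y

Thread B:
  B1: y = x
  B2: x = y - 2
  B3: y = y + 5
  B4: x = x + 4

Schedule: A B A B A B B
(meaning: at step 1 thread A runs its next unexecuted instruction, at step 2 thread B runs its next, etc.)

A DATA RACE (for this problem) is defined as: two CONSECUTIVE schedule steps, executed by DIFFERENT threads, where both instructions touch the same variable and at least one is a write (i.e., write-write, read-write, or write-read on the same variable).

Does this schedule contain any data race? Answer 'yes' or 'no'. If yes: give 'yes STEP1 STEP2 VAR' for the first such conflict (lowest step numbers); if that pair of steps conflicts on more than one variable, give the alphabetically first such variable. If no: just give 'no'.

Steps 1,2: A(y = y + 1) vs B(y = x). RACE on y (W-W).
Steps 2,3: B(y = x) vs A(y = y - 1). RACE on y (W-W).
Steps 3,4: A(y = y - 1) vs B(x = y - 2). RACE on y (W-R).
Steps 4,5: B(x = y - 2) vs A(x = y). RACE on x (W-W).
Steps 5,6: A(x = y) vs B(y = y + 5). RACE on y (R-W).
Steps 6,7: same thread (B). No race.
First conflict at steps 1,2.

Answer: yes 1 2 y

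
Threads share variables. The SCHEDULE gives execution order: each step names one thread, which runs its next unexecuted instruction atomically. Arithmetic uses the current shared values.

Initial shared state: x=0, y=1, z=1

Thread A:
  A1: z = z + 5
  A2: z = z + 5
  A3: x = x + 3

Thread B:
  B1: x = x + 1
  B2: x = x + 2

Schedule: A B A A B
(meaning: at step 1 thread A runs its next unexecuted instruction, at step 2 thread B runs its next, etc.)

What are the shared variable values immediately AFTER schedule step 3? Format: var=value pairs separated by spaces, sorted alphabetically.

Step 1: thread A executes A1 (z = z + 5). Shared: x=0 y=1 z=6. PCs: A@1 B@0
Step 2: thread B executes B1 (x = x + 1). Shared: x=1 y=1 z=6. PCs: A@1 B@1
Step 3: thread A executes A2 (z = z + 5). Shared: x=1 y=1 z=11. PCs: A@2 B@1

Answer: x=1 y=1 z=11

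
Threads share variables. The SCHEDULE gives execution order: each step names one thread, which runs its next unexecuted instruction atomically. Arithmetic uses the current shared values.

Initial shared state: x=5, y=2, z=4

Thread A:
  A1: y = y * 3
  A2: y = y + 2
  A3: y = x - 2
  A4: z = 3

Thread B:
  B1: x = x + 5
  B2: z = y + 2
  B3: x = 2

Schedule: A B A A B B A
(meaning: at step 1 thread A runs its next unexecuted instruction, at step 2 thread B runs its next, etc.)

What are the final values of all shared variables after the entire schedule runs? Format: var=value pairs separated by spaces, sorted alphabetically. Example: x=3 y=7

Answer: x=2 y=8 z=3

Derivation:
Step 1: thread A executes A1 (y = y * 3). Shared: x=5 y=6 z=4. PCs: A@1 B@0
Step 2: thread B executes B1 (x = x + 5). Shared: x=10 y=6 z=4. PCs: A@1 B@1
Step 3: thread A executes A2 (y = y + 2). Shared: x=10 y=8 z=4. PCs: A@2 B@1
Step 4: thread A executes A3 (y = x - 2). Shared: x=10 y=8 z=4. PCs: A@3 B@1
Step 5: thread B executes B2 (z = y + 2). Shared: x=10 y=8 z=10. PCs: A@3 B@2
Step 6: thread B executes B3 (x = 2). Shared: x=2 y=8 z=10. PCs: A@3 B@3
Step 7: thread A executes A4 (z = 3). Shared: x=2 y=8 z=3. PCs: A@4 B@3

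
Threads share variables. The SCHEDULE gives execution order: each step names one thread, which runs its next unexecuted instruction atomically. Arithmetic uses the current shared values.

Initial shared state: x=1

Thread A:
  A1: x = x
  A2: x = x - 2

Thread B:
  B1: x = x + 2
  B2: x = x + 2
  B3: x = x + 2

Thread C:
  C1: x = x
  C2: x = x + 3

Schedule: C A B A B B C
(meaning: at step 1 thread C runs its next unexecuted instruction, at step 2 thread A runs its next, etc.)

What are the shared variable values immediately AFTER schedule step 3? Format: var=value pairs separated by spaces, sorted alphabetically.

Step 1: thread C executes C1 (x = x). Shared: x=1. PCs: A@0 B@0 C@1
Step 2: thread A executes A1 (x = x). Shared: x=1. PCs: A@1 B@0 C@1
Step 3: thread B executes B1 (x = x + 2). Shared: x=3. PCs: A@1 B@1 C@1

Answer: x=3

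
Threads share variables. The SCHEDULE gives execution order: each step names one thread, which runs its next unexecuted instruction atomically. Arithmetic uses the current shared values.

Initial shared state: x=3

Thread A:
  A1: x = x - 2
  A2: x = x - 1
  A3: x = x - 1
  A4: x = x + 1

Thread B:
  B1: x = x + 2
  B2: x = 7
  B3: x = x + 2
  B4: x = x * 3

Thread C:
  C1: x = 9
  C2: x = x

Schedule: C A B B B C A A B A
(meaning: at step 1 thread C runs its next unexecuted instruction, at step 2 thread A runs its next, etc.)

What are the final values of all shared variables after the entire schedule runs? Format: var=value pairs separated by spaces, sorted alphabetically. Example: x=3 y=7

Answer: x=22

Derivation:
Step 1: thread C executes C1 (x = 9). Shared: x=9. PCs: A@0 B@0 C@1
Step 2: thread A executes A1 (x = x - 2). Shared: x=7. PCs: A@1 B@0 C@1
Step 3: thread B executes B1 (x = x + 2). Shared: x=9. PCs: A@1 B@1 C@1
Step 4: thread B executes B2 (x = 7). Shared: x=7. PCs: A@1 B@2 C@1
Step 5: thread B executes B3 (x = x + 2). Shared: x=9. PCs: A@1 B@3 C@1
Step 6: thread C executes C2 (x = x). Shared: x=9. PCs: A@1 B@3 C@2
Step 7: thread A executes A2 (x = x - 1). Shared: x=8. PCs: A@2 B@3 C@2
Step 8: thread A executes A3 (x = x - 1). Shared: x=7. PCs: A@3 B@3 C@2
Step 9: thread B executes B4 (x = x * 3). Shared: x=21. PCs: A@3 B@4 C@2
Step 10: thread A executes A4 (x = x + 1). Shared: x=22. PCs: A@4 B@4 C@2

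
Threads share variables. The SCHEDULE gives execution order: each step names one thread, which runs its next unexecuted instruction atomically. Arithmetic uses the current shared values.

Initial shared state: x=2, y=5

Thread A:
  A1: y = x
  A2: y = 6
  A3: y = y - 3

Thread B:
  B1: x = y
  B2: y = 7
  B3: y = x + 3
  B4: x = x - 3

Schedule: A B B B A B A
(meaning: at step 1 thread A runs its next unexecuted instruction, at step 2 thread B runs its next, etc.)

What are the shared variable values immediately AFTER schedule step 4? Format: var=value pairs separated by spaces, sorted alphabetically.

Step 1: thread A executes A1 (y = x). Shared: x=2 y=2. PCs: A@1 B@0
Step 2: thread B executes B1 (x = y). Shared: x=2 y=2. PCs: A@1 B@1
Step 3: thread B executes B2 (y = 7). Shared: x=2 y=7. PCs: A@1 B@2
Step 4: thread B executes B3 (y = x + 3). Shared: x=2 y=5. PCs: A@1 B@3

Answer: x=2 y=5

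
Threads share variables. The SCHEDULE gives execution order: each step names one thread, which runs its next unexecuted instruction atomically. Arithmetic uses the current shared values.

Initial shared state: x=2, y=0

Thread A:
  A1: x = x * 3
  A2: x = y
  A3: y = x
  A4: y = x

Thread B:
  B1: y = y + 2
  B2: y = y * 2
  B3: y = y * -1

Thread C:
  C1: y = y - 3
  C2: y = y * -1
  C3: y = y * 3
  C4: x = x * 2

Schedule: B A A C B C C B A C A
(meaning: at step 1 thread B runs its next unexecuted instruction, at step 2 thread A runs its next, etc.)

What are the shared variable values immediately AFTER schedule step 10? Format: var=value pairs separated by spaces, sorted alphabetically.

Step 1: thread B executes B1 (y = y + 2). Shared: x=2 y=2. PCs: A@0 B@1 C@0
Step 2: thread A executes A1 (x = x * 3). Shared: x=6 y=2. PCs: A@1 B@1 C@0
Step 3: thread A executes A2 (x = y). Shared: x=2 y=2. PCs: A@2 B@1 C@0
Step 4: thread C executes C1 (y = y - 3). Shared: x=2 y=-1. PCs: A@2 B@1 C@1
Step 5: thread B executes B2 (y = y * 2). Shared: x=2 y=-2. PCs: A@2 B@2 C@1
Step 6: thread C executes C2 (y = y * -1). Shared: x=2 y=2. PCs: A@2 B@2 C@2
Step 7: thread C executes C3 (y = y * 3). Shared: x=2 y=6. PCs: A@2 B@2 C@3
Step 8: thread B executes B3 (y = y * -1). Shared: x=2 y=-6. PCs: A@2 B@3 C@3
Step 9: thread A executes A3 (y = x). Shared: x=2 y=2. PCs: A@3 B@3 C@3
Step 10: thread C executes C4 (x = x * 2). Shared: x=4 y=2. PCs: A@3 B@3 C@4

Answer: x=4 y=2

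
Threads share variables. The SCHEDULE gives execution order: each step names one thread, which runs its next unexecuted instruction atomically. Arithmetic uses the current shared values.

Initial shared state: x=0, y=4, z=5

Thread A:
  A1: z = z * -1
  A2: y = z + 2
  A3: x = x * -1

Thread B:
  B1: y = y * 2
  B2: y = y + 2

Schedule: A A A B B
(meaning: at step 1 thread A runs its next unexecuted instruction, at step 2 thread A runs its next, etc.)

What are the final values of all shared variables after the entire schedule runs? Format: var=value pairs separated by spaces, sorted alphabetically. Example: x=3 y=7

Step 1: thread A executes A1 (z = z * -1). Shared: x=0 y=4 z=-5. PCs: A@1 B@0
Step 2: thread A executes A2 (y = z + 2). Shared: x=0 y=-3 z=-5. PCs: A@2 B@0
Step 3: thread A executes A3 (x = x * -1). Shared: x=0 y=-3 z=-5. PCs: A@3 B@0
Step 4: thread B executes B1 (y = y * 2). Shared: x=0 y=-6 z=-5. PCs: A@3 B@1
Step 5: thread B executes B2 (y = y + 2). Shared: x=0 y=-4 z=-5. PCs: A@3 B@2

Answer: x=0 y=-4 z=-5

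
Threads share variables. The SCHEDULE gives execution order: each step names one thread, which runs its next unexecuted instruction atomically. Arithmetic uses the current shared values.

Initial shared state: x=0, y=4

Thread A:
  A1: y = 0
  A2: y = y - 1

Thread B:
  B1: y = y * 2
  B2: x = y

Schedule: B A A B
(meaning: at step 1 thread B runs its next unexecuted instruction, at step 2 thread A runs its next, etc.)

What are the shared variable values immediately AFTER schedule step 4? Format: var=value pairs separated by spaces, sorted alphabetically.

Answer: x=-1 y=-1

Derivation:
Step 1: thread B executes B1 (y = y * 2). Shared: x=0 y=8. PCs: A@0 B@1
Step 2: thread A executes A1 (y = 0). Shared: x=0 y=0. PCs: A@1 B@1
Step 3: thread A executes A2 (y = y - 1). Shared: x=0 y=-1. PCs: A@2 B@1
Step 4: thread B executes B2 (x = y). Shared: x=-1 y=-1. PCs: A@2 B@2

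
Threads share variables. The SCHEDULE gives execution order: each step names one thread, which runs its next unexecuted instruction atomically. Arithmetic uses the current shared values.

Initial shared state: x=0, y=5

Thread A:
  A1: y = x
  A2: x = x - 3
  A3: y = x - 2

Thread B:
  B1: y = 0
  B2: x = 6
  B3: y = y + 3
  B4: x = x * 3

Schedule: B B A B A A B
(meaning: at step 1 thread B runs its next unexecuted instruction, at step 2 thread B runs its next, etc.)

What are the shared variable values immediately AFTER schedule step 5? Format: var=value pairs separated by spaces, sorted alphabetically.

Answer: x=3 y=9

Derivation:
Step 1: thread B executes B1 (y = 0). Shared: x=0 y=0. PCs: A@0 B@1
Step 2: thread B executes B2 (x = 6). Shared: x=6 y=0. PCs: A@0 B@2
Step 3: thread A executes A1 (y = x). Shared: x=6 y=6. PCs: A@1 B@2
Step 4: thread B executes B3 (y = y + 3). Shared: x=6 y=9. PCs: A@1 B@3
Step 5: thread A executes A2 (x = x - 3). Shared: x=3 y=9. PCs: A@2 B@3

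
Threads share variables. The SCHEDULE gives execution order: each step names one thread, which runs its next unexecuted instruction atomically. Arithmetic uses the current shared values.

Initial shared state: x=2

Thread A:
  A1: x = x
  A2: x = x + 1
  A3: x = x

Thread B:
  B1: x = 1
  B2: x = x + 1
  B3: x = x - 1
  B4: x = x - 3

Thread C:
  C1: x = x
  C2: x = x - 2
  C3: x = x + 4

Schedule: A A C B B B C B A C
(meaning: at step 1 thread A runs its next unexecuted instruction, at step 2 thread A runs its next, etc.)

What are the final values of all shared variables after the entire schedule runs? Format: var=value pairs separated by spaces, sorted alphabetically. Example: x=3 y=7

Step 1: thread A executes A1 (x = x). Shared: x=2. PCs: A@1 B@0 C@0
Step 2: thread A executes A2 (x = x + 1). Shared: x=3. PCs: A@2 B@0 C@0
Step 3: thread C executes C1 (x = x). Shared: x=3. PCs: A@2 B@0 C@1
Step 4: thread B executes B1 (x = 1). Shared: x=1. PCs: A@2 B@1 C@1
Step 5: thread B executes B2 (x = x + 1). Shared: x=2. PCs: A@2 B@2 C@1
Step 6: thread B executes B3 (x = x - 1). Shared: x=1. PCs: A@2 B@3 C@1
Step 7: thread C executes C2 (x = x - 2). Shared: x=-1. PCs: A@2 B@3 C@2
Step 8: thread B executes B4 (x = x - 3). Shared: x=-4. PCs: A@2 B@4 C@2
Step 9: thread A executes A3 (x = x). Shared: x=-4. PCs: A@3 B@4 C@2
Step 10: thread C executes C3 (x = x + 4). Shared: x=0. PCs: A@3 B@4 C@3

Answer: x=0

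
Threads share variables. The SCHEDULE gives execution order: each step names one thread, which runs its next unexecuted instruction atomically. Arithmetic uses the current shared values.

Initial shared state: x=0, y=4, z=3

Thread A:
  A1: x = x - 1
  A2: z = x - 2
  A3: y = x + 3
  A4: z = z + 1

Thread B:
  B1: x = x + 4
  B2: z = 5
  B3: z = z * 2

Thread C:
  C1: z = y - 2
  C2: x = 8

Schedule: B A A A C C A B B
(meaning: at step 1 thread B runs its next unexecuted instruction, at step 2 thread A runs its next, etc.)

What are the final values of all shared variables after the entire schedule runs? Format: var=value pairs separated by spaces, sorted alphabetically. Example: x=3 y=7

Step 1: thread B executes B1 (x = x + 4). Shared: x=4 y=4 z=3. PCs: A@0 B@1 C@0
Step 2: thread A executes A1 (x = x - 1). Shared: x=3 y=4 z=3. PCs: A@1 B@1 C@0
Step 3: thread A executes A2 (z = x - 2). Shared: x=3 y=4 z=1. PCs: A@2 B@1 C@0
Step 4: thread A executes A3 (y = x + 3). Shared: x=3 y=6 z=1. PCs: A@3 B@1 C@0
Step 5: thread C executes C1 (z = y - 2). Shared: x=3 y=6 z=4. PCs: A@3 B@1 C@1
Step 6: thread C executes C2 (x = 8). Shared: x=8 y=6 z=4. PCs: A@3 B@1 C@2
Step 7: thread A executes A4 (z = z + 1). Shared: x=8 y=6 z=5. PCs: A@4 B@1 C@2
Step 8: thread B executes B2 (z = 5). Shared: x=8 y=6 z=5. PCs: A@4 B@2 C@2
Step 9: thread B executes B3 (z = z * 2). Shared: x=8 y=6 z=10. PCs: A@4 B@3 C@2

Answer: x=8 y=6 z=10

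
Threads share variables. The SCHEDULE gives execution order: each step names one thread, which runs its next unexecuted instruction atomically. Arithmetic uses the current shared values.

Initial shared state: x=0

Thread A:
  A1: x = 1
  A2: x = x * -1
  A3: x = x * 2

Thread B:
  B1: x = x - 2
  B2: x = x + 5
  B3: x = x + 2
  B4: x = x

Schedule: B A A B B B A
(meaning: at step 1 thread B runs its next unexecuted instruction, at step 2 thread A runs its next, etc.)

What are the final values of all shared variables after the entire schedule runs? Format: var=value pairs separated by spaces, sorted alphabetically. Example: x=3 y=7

Answer: x=12

Derivation:
Step 1: thread B executes B1 (x = x - 2). Shared: x=-2. PCs: A@0 B@1
Step 2: thread A executes A1 (x = 1). Shared: x=1. PCs: A@1 B@1
Step 3: thread A executes A2 (x = x * -1). Shared: x=-1. PCs: A@2 B@1
Step 4: thread B executes B2 (x = x + 5). Shared: x=4. PCs: A@2 B@2
Step 5: thread B executes B3 (x = x + 2). Shared: x=6. PCs: A@2 B@3
Step 6: thread B executes B4 (x = x). Shared: x=6. PCs: A@2 B@4
Step 7: thread A executes A3 (x = x * 2). Shared: x=12. PCs: A@3 B@4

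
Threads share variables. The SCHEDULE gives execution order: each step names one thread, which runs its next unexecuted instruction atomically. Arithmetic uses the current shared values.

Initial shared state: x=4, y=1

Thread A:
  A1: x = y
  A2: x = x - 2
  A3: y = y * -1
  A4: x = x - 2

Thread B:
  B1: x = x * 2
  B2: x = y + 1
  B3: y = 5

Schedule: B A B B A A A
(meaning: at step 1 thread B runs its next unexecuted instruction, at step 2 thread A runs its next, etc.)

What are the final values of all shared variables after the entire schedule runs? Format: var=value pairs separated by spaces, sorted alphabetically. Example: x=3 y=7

Step 1: thread B executes B1 (x = x * 2). Shared: x=8 y=1. PCs: A@0 B@1
Step 2: thread A executes A1 (x = y). Shared: x=1 y=1. PCs: A@1 B@1
Step 3: thread B executes B2 (x = y + 1). Shared: x=2 y=1. PCs: A@1 B@2
Step 4: thread B executes B3 (y = 5). Shared: x=2 y=5. PCs: A@1 B@3
Step 5: thread A executes A2 (x = x - 2). Shared: x=0 y=5. PCs: A@2 B@3
Step 6: thread A executes A3 (y = y * -1). Shared: x=0 y=-5. PCs: A@3 B@3
Step 7: thread A executes A4 (x = x - 2). Shared: x=-2 y=-5. PCs: A@4 B@3

Answer: x=-2 y=-5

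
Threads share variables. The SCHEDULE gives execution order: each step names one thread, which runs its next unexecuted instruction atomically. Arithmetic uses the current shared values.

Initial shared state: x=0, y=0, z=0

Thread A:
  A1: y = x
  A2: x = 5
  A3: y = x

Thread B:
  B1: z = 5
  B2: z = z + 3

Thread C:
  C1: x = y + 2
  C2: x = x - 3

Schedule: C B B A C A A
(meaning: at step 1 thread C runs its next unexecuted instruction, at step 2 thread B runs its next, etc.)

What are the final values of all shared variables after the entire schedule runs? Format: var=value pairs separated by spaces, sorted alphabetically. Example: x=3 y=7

Step 1: thread C executes C1 (x = y + 2). Shared: x=2 y=0 z=0. PCs: A@0 B@0 C@1
Step 2: thread B executes B1 (z = 5). Shared: x=2 y=0 z=5. PCs: A@0 B@1 C@1
Step 3: thread B executes B2 (z = z + 3). Shared: x=2 y=0 z=8. PCs: A@0 B@2 C@1
Step 4: thread A executes A1 (y = x). Shared: x=2 y=2 z=8. PCs: A@1 B@2 C@1
Step 5: thread C executes C2 (x = x - 3). Shared: x=-1 y=2 z=8. PCs: A@1 B@2 C@2
Step 6: thread A executes A2 (x = 5). Shared: x=5 y=2 z=8. PCs: A@2 B@2 C@2
Step 7: thread A executes A3 (y = x). Shared: x=5 y=5 z=8. PCs: A@3 B@2 C@2

Answer: x=5 y=5 z=8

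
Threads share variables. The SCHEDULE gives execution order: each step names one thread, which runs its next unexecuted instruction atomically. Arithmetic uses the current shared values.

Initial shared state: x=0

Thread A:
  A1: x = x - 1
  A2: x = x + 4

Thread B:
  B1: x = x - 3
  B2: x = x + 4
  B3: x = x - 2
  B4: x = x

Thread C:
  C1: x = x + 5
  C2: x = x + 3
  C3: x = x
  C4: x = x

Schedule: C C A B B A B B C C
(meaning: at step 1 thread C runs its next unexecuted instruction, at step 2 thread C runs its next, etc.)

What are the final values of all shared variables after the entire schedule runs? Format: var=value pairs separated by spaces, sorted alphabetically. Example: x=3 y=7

Step 1: thread C executes C1 (x = x + 5). Shared: x=5. PCs: A@0 B@0 C@1
Step 2: thread C executes C2 (x = x + 3). Shared: x=8. PCs: A@0 B@0 C@2
Step 3: thread A executes A1 (x = x - 1). Shared: x=7. PCs: A@1 B@0 C@2
Step 4: thread B executes B1 (x = x - 3). Shared: x=4. PCs: A@1 B@1 C@2
Step 5: thread B executes B2 (x = x + 4). Shared: x=8. PCs: A@1 B@2 C@2
Step 6: thread A executes A2 (x = x + 4). Shared: x=12. PCs: A@2 B@2 C@2
Step 7: thread B executes B3 (x = x - 2). Shared: x=10. PCs: A@2 B@3 C@2
Step 8: thread B executes B4 (x = x). Shared: x=10. PCs: A@2 B@4 C@2
Step 9: thread C executes C3 (x = x). Shared: x=10. PCs: A@2 B@4 C@3
Step 10: thread C executes C4 (x = x). Shared: x=10. PCs: A@2 B@4 C@4

Answer: x=10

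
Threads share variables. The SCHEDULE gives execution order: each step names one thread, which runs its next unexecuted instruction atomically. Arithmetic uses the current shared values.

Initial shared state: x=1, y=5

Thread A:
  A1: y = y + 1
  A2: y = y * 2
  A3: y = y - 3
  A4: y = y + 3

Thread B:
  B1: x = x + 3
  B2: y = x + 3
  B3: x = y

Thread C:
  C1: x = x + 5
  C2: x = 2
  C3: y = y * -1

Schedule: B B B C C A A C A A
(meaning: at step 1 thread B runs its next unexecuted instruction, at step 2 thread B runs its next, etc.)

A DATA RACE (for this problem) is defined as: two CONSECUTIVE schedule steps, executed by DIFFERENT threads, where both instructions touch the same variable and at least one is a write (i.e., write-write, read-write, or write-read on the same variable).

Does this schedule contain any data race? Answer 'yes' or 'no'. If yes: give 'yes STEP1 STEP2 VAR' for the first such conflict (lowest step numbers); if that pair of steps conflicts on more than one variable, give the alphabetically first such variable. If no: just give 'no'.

Steps 1,2: same thread (B). No race.
Steps 2,3: same thread (B). No race.
Steps 3,4: B(x = y) vs C(x = x + 5). RACE on x (W-W).
Steps 4,5: same thread (C). No race.
Steps 5,6: C(r=-,w=x) vs A(r=y,w=y). No conflict.
Steps 6,7: same thread (A). No race.
Steps 7,8: A(y = y * 2) vs C(y = y * -1). RACE on y (W-W).
Steps 8,9: C(y = y * -1) vs A(y = y - 3). RACE on y (W-W).
Steps 9,10: same thread (A). No race.
First conflict at steps 3,4.

Answer: yes 3 4 x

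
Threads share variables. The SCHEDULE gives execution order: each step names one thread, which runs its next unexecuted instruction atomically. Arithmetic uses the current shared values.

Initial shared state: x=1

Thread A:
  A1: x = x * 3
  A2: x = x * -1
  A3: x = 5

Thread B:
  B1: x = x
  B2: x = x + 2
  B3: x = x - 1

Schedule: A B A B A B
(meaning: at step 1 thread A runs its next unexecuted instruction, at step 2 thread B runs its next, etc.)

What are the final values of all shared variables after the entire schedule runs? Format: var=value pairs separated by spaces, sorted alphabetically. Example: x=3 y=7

Answer: x=4

Derivation:
Step 1: thread A executes A1 (x = x * 3). Shared: x=3. PCs: A@1 B@0
Step 2: thread B executes B1 (x = x). Shared: x=3. PCs: A@1 B@1
Step 3: thread A executes A2 (x = x * -1). Shared: x=-3. PCs: A@2 B@1
Step 4: thread B executes B2 (x = x + 2). Shared: x=-1. PCs: A@2 B@2
Step 5: thread A executes A3 (x = 5). Shared: x=5. PCs: A@3 B@2
Step 6: thread B executes B3 (x = x - 1). Shared: x=4. PCs: A@3 B@3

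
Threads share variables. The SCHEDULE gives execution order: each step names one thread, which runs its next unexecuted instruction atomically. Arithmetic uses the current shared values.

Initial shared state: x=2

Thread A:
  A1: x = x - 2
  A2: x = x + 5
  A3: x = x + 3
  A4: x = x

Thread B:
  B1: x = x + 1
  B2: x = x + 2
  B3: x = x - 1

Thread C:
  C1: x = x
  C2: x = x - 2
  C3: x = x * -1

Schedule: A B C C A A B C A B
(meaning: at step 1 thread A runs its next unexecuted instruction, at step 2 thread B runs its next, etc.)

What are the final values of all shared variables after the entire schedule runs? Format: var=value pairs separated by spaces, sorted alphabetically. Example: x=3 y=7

Step 1: thread A executes A1 (x = x - 2). Shared: x=0. PCs: A@1 B@0 C@0
Step 2: thread B executes B1 (x = x + 1). Shared: x=1. PCs: A@1 B@1 C@0
Step 3: thread C executes C1 (x = x). Shared: x=1. PCs: A@1 B@1 C@1
Step 4: thread C executes C2 (x = x - 2). Shared: x=-1. PCs: A@1 B@1 C@2
Step 5: thread A executes A2 (x = x + 5). Shared: x=4. PCs: A@2 B@1 C@2
Step 6: thread A executes A3 (x = x + 3). Shared: x=7. PCs: A@3 B@1 C@2
Step 7: thread B executes B2 (x = x + 2). Shared: x=9. PCs: A@3 B@2 C@2
Step 8: thread C executes C3 (x = x * -1). Shared: x=-9. PCs: A@3 B@2 C@3
Step 9: thread A executes A4 (x = x). Shared: x=-9. PCs: A@4 B@2 C@3
Step 10: thread B executes B3 (x = x - 1). Shared: x=-10. PCs: A@4 B@3 C@3

Answer: x=-10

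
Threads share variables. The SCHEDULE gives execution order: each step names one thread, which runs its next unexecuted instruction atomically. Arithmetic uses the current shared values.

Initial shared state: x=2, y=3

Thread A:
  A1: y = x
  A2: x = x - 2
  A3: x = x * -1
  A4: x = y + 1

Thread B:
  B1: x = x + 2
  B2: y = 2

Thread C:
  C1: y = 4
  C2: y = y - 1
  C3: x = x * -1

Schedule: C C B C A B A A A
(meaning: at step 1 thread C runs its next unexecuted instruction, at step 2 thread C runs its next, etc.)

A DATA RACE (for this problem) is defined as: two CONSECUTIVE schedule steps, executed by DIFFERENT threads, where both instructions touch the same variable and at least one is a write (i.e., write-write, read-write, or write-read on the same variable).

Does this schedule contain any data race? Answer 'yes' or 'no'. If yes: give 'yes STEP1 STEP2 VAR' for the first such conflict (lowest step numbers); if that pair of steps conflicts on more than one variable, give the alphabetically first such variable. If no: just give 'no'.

Steps 1,2: same thread (C). No race.
Steps 2,3: C(r=y,w=y) vs B(r=x,w=x). No conflict.
Steps 3,4: B(x = x + 2) vs C(x = x * -1). RACE on x (W-W).
Steps 4,5: C(x = x * -1) vs A(y = x). RACE on x (W-R).
Steps 5,6: A(y = x) vs B(y = 2). RACE on y (W-W).
Steps 6,7: B(r=-,w=y) vs A(r=x,w=x). No conflict.
Steps 7,8: same thread (A). No race.
Steps 8,9: same thread (A). No race.
First conflict at steps 3,4.

Answer: yes 3 4 x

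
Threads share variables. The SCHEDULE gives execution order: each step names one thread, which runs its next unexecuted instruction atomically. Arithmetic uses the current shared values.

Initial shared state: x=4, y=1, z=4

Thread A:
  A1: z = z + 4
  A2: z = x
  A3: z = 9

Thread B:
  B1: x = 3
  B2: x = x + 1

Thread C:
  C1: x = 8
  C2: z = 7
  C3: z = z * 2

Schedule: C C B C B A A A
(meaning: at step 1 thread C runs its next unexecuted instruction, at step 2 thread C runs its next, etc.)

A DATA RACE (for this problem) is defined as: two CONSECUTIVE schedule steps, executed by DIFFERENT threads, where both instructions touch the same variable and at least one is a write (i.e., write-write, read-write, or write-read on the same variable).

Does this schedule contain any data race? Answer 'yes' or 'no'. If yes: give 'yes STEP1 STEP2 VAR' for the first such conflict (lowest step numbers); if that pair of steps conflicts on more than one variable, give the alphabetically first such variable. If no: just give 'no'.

Answer: no

Derivation:
Steps 1,2: same thread (C). No race.
Steps 2,3: C(r=-,w=z) vs B(r=-,w=x). No conflict.
Steps 3,4: B(r=-,w=x) vs C(r=z,w=z). No conflict.
Steps 4,5: C(r=z,w=z) vs B(r=x,w=x). No conflict.
Steps 5,6: B(r=x,w=x) vs A(r=z,w=z). No conflict.
Steps 6,7: same thread (A). No race.
Steps 7,8: same thread (A). No race.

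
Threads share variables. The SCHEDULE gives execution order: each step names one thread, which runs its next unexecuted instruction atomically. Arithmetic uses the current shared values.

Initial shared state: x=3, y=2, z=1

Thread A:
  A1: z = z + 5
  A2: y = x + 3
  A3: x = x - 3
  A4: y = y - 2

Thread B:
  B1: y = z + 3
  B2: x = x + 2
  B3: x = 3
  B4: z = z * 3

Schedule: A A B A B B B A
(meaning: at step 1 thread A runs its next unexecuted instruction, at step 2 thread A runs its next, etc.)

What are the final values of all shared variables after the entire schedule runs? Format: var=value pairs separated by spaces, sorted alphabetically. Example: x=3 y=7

Step 1: thread A executes A1 (z = z + 5). Shared: x=3 y=2 z=6. PCs: A@1 B@0
Step 2: thread A executes A2 (y = x + 3). Shared: x=3 y=6 z=6. PCs: A@2 B@0
Step 3: thread B executes B1 (y = z + 3). Shared: x=3 y=9 z=6. PCs: A@2 B@1
Step 4: thread A executes A3 (x = x - 3). Shared: x=0 y=9 z=6. PCs: A@3 B@1
Step 5: thread B executes B2 (x = x + 2). Shared: x=2 y=9 z=6. PCs: A@3 B@2
Step 6: thread B executes B3 (x = 3). Shared: x=3 y=9 z=6. PCs: A@3 B@3
Step 7: thread B executes B4 (z = z * 3). Shared: x=3 y=9 z=18. PCs: A@3 B@4
Step 8: thread A executes A4 (y = y - 2). Shared: x=3 y=7 z=18. PCs: A@4 B@4

Answer: x=3 y=7 z=18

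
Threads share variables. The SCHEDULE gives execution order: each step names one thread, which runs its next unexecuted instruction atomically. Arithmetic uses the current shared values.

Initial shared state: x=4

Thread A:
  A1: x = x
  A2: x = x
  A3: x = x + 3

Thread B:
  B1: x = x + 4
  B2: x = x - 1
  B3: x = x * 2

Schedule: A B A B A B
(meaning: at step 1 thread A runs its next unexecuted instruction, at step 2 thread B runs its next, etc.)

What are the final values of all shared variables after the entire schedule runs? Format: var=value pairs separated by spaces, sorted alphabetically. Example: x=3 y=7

Answer: x=20

Derivation:
Step 1: thread A executes A1 (x = x). Shared: x=4. PCs: A@1 B@0
Step 2: thread B executes B1 (x = x + 4). Shared: x=8. PCs: A@1 B@1
Step 3: thread A executes A2 (x = x). Shared: x=8. PCs: A@2 B@1
Step 4: thread B executes B2 (x = x - 1). Shared: x=7. PCs: A@2 B@2
Step 5: thread A executes A3 (x = x + 3). Shared: x=10. PCs: A@3 B@2
Step 6: thread B executes B3 (x = x * 2). Shared: x=20. PCs: A@3 B@3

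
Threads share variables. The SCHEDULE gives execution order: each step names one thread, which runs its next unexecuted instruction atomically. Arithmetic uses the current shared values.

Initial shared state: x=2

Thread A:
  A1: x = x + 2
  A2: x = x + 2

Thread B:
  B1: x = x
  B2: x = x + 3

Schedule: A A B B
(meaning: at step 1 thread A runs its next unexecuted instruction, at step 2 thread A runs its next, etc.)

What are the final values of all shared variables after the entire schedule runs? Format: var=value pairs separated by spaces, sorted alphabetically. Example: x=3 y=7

Step 1: thread A executes A1 (x = x + 2). Shared: x=4. PCs: A@1 B@0
Step 2: thread A executes A2 (x = x + 2). Shared: x=6. PCs: A@2 B@0
Step 3: thread B executes B1 (x = x). Shared: x=6. PCs: A@2 B@1
Step 4: thread B executes B2 (x = x + 3). Shared: x=9. PCs: A@2 B@2

Answer: x=9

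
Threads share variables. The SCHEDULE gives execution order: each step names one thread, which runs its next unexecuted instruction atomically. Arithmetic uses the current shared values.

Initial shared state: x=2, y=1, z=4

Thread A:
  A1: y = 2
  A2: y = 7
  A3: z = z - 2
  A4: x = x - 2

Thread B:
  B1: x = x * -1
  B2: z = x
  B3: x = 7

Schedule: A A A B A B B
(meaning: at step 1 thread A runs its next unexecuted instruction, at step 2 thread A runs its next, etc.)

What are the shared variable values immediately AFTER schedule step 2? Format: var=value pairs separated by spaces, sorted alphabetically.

Answer: x=2 y=7 z=4

Derivation:
Step 1: thread A executes A1 (y = 2). Shared: x=2 y=2 z=4. PCs: A@1 B@0
Step 2: thread A executes A2 (y = 7). Shared: x=2 y=7 z=4. PCs: A@2 B@0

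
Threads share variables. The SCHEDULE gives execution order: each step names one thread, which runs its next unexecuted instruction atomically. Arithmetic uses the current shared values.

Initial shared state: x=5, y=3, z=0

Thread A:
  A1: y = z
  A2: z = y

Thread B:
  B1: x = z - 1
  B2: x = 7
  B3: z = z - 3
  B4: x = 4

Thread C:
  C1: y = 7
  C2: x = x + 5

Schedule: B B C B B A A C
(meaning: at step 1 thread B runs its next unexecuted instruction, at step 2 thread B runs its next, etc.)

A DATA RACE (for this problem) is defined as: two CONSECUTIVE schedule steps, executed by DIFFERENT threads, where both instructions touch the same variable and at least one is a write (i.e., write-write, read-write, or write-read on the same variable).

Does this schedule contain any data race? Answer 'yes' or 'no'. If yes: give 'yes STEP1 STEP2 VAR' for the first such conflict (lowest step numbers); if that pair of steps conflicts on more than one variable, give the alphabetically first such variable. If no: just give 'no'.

Steps 1,2: same thread (B). No race.
Steps 2,3: B(r=-,w=x) vs C(r=-,w=y). No conflict.
Steps 3,4: C(r=-,w=y) vs B(r=z,w=z). No conflict.
Steps 4,5: same thread (B). No race.
Steps 5,6: B(r=-,w=x) vs A(r=z,w=y). No conflict.
Steps 6,7: same thread (A). No race.
Steps 7,8: A(r=y,w=z) vs C(r=x,w=x). No conflict.

Answer: no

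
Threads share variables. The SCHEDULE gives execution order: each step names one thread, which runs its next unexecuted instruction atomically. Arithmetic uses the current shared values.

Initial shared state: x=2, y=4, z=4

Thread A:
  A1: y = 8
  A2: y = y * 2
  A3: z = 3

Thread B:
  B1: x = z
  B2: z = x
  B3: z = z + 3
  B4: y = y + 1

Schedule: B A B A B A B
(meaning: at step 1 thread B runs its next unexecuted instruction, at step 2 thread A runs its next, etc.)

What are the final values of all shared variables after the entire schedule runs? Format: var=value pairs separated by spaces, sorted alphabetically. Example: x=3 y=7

Step 1: thread B executes B1 (x = z). Shared: x=4 y=4 z=4. PCs: A@0 B@1
Step 2: thread A executes A1 (y = 8). Shared: x=4 y=8 z=4. PCs: A@1 B@1
Step 3: thread B executes B2 (z = x). Shared: x=4 y=8 z=4. PCs: A@1 B@2
Step 4: thread A executes A2 (y = y * 2). Shared: x=4 y=16 z=4. PCs: A@2 B@2
Step 5: thread B executes B3 (z = z + 3). Shared: x=4 y=16 z=7. PCs: A@2 B@3
Step 6: thread A executes A3 (z = 3). Shared: x=4 y=16 z=3. PCs: A@3 B@3
Step 7: thread B executes B4 (y = y + 1). Shared: x=4 y=17 z=3. PCs: A@3 B@4

Answer: x=4 y=17 z=3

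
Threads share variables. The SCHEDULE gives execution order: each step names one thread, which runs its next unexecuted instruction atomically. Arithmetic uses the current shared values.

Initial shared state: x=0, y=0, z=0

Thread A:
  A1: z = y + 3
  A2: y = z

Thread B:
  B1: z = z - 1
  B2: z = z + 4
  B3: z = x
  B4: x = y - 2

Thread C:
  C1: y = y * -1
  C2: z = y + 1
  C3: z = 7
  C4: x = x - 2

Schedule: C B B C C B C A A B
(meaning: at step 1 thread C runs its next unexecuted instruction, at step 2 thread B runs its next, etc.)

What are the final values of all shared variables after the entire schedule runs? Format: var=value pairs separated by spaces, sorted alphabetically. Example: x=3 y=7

Step 1: thread C executes C1 (y = y * -1). Shared: x=0 y=0 z=0. PCs: A@0 B@0 C@1
Step 2: thread B executes B1 (z = z - 1). Shared: x=0 y=0 z=-1. PCs: A@0 B@1 C@1
Step 3: thread B executes B2 (z = z + 4). Shared: x=0 y=0 z=3. PCs: A@0 B@2 C@1
Step 4: thread C executes C2 (z = y + 1). Shared: x=0 y=0 z=1. PCs: A@0 B@2 C@2
Step 5: thread C executes C3 (z = 7). Shared: x=0 y=0 z=7. PCs: A@0 B@2 C@3
Step 6: thread B executes B3 (z = x). Shared: x=0 y=0 z=0. PCs: A@0 B@3 C@3
Step 7: thread C executes C4 (x = x - 2). Shared: x=-2 y=0 z=0. PCs: A@0 B@3 C@4
Step 8: thread A executes A1 (z = y + 3). Shared: x=-2 y=0 z=3. PCs: A@1 B@3 C@4
Step 9: thread A executes A2 (y = z). Shared: x=-2 y=3 z=3. PCs: A@2 B@3 C@4
Step 10: thread B executes B4 (x = y - 2). Shared: x=1 y=3 z=3. PCs: A@2 B@4 C@4

Answer: x=1 y=3 z=3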